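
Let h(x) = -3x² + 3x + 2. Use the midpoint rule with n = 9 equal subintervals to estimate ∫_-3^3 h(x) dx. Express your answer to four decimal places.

-41.3333

Δx = (3 − (-3))/9 = 2/3.
Midpoints: -8/3, -2, -4/3, -2/3, 0, 2/3, 4/3, 2, 8/3.
h(-8/3) = -82/3, h(-2) = -16, h(-4/3) = -22/3, h(-2/3) = -4/3, h(0) = 2, h(2/3) = 8/3, h(4/3) = 2/3, h(2) = -4, h(8/3) = -34/3.
Sum = Δx · [h(-8/3) + h(-2) + h(-4/3) + ...].
Sum ≈ -41.3333.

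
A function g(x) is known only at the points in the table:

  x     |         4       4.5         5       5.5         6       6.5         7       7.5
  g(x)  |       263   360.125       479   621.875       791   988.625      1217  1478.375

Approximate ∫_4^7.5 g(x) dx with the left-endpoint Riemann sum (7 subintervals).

Δx = 0.5.
Sum = 0.5·[263 + 360.125 + 479 + 621.875 + 791 + 988.625 + 1217] = 2360.3125.

2360.3125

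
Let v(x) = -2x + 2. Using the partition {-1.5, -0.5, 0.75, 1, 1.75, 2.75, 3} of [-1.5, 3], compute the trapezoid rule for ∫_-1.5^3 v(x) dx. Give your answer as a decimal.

Subinterval widths: 1, 1.25, 0.25, 0.75, 1, 0.25.
v(-1.5) = 5, v(-0.5) = 3, v(0.75) = 0.5, v(1) = 0, v(1.75) = -1.5, v(2.75) = -3.5, v(3) = -4.
On each subinterval the trapezoid contributes (Δx_i/2)·[v(x_{i-1}) + v(x_i)].
Sum = 2.25.

2.25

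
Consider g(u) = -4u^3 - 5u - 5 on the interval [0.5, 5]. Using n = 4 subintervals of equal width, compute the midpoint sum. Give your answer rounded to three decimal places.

Δu = (5 − 0.5)/4 = 1.125.
Midpoints: 1.0625, 2.1875, 3.3125, 4.4375.
g(1.0625) = -15473/1024, g(2.1875) = -59195/1024, g(3.3125) = -170957/1024, g(4.4375) = -385751/1024.
Sum = Δu · [g(1.0625) + g(2.1875) + g(3.3125) + g(4.4375)].
Sum ≈ -693.650.

-693.650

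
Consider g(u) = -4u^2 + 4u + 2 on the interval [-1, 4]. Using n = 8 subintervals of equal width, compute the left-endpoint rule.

-35.46875

Δu = (4 − (-1))/8 = 0.625.
Left endpoints: -1, -0.375, 0.25, 0.875, 1.5, 2.125, 2.75, 3.375.
g(-1) = -6, g(-0.375) = -0.0625, g(0.25) = 2.75, g(0.875) = 2.4375, g(1.5) = -1, g(2.125) = -7.5625, g(2.75) = -17.25, g(3.375) = -30.0625.
Sum = Δu · [g(-1) + g(-0.375) + g(0.25) + ...].
Sum = -35.46875.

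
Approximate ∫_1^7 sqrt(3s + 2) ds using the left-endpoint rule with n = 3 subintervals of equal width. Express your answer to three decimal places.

19.352

Δs = (7 − 1)/3 = 2.
Left endpoints: 1, 3, 5.
f(1) ≈ 2.236, f(3) ≈ 3.317, f(5) ≈ 4.123.
Sum = Δs · [f(1) + f(3) + f(5)].
Sum ≈ 19.352.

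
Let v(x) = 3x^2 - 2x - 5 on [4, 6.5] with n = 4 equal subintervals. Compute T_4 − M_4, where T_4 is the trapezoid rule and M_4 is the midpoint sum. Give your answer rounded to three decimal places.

0.732

T_4 = 172.36328125.
M_4 ≈ 171.63086.
T_4 − M_4 ≈ 0.732.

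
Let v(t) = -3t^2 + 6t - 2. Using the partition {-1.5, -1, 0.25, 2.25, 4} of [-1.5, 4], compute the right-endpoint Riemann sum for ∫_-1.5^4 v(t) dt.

Subinterval widths: 0.5, 1.25, 2, 1.75.
Right endpoints: -1, 0.25, 2.25, 4.
v(-1) = -11, v(0.25) = -0.6875, v(2.25) = -3.6875, v(4) = -26.
Sum = Σ Δt_i · v(t_i).
Sum = -59.234375.

-59.234375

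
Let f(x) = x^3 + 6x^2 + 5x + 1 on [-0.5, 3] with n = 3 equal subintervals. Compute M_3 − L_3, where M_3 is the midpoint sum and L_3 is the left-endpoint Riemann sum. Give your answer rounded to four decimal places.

M_3 ≈ 95.988715.
L_3 ≈ 50.944444.
M_3 − L_3 ≈ 45.0443.

45.0443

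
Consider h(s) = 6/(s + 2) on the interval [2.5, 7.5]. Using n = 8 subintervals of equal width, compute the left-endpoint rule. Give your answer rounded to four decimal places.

4.7100

Δs = (7.5 − 2.5)/8 = 0.625.
Left endpoints: 2.5, 3.125, 3.75, 4.375, 5, 5.625, 6.25, 6.875.
h(2.5) = 4/3, h(3.125) = 48/41, h(3.75) = 24/23, h(4.375) = 16/17, h(5) = 6/7, h(5.625) = 48/61, h(6.25) = 8/11, h(6.875) = 48/71.
Sum = Δs · [h(2.5) + h(3.125) + h(3.75) + ...].
Sum ≈ 4.7100.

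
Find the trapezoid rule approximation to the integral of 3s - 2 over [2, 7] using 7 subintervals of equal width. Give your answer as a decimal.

57.5

Δs = (7 − 2)/7 = 5/7.
f(2) = 4, f(19/7) = 43/7, f(24/7) = 58/7, f(29/7) = 73/7, f(34/7) = 88/7, f(39/7) = 103/7, f(44/7) = 118/7, f(7) = 19.
T_7 = (Δs/2)·[f(s_0) + 2f(s_1) + ... + 2f(s_{6}) + f(s_7)].
Sum = 57.5.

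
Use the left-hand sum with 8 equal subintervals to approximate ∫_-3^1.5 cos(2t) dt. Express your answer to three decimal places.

0.487

Δt = (1.5 − (-3))/8 = 0.5625.
Left endpoints: -3, -2.4375, -1.875, -1.3125, -0.75, -0.1875, 0.375, 0.9375.
f(-3) ≈ 0.960, f(-2.4375) ≈ 0.162, f(-1.875) ≈ -0.821, f(-1.3125) ≈ -0.870, f(-0.75) ≈ 0.071, f(-0.1875) ≈ 0.931, f(0.375) ≈ 0.732, f(0.9375) ≈ -0.300.
Sum = Δt · [f(-3) + f(-2.4375) + f(-1.875) + ...].
Sum ≈ 0.487.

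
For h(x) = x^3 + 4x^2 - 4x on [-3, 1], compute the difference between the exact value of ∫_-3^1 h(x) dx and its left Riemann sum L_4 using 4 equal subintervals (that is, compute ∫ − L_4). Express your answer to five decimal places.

-10.66667

Exact integral: ∫_-3^1 h(x) dx ≈ 33.3333333.
L_4 = 44.
Error ≈ 33.3333333 − 44 ≈ -10.66667.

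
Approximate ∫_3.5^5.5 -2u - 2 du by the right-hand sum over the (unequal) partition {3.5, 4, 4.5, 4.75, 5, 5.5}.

-22.875

Subinterval widths: 0.5, 0.5, 0.25, 0.25, 0.5.
Right endpoints: 4, 4.5, 4.75, 5, 5.5.
f(4) = -10, f(4.5) = -11, f(4.75) = -11.5, f(5) = -12, f(5.5) = -13.
Sum = Σ Δu_i · f(u_i).
Sum = -22.875.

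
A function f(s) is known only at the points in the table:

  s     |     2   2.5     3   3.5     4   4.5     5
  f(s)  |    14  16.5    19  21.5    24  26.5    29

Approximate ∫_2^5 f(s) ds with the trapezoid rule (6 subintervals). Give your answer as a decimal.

Δs = 0.5.
T_6 = (0.5/2)·[14 + 2·16.5 + 2·19 + 2·21.5 + 2·24 + 2·26.5 + 29] = 64.5.

64.5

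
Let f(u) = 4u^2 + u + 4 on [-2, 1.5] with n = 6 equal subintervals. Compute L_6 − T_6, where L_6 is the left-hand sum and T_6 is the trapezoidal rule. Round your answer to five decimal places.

L_6 ≈ 30.1064815.
T_6 ≈ 29.0856481.
L_6 − T_6 ≈ 1.02083.

1.02083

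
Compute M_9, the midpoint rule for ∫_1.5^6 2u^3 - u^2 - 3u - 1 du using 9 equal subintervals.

Δu = (6 − 1.5)/9 = 0.5.
Midpoints: 1.75, 2.25, 2.75, 3.25, 3.75, 4.25, 4.75, 5.25, 5.75.
f(1.75) = 1.40625, f(2.25) = 9.96875, f(2.75) = 24.78125, f(3.25) = 47.34375, f(3.75) = 79.15625, f(4.25) = 121.71875, f(4.75) = 176.53125, f(5.25) = 245.09375, f(5.75) = 328.90625.
Sum = Δu · [f(1.75) + f(2.25) + f(2.75) + ...].
Sum = 517.453125.

517.453125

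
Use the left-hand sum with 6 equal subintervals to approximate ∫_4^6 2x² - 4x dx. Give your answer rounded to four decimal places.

56.0741

Δx = (6 − 4)/6 = 1/3.
Left endpoints: 4, 13/3, 14/3, 5, 16/3, 17/3.
f(4) = 16, f(13/3) = 182/9, f(14/3) = 224/9, f(5) = 30, f(16/3) = 320/9, f(17/3) = 374/9.
Sum = Δx · [f(4) + f(13/3) + f(14/3) + ...].
Sum ≈ 56.0741.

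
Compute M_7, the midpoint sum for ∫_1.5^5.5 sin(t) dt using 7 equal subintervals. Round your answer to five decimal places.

Δt = (5.5 − 1.5)/7 = 4/7.
Midpoints: 25/14, 33/14, 41/14, 3.5, 57/14, 65/14, 73/14.
f(25/14) ≈ 0.97699, f(33/14) ≈ 0.70644, f(41/14) ≈ 0.21141, f(3.5) ≈ -0.35078, f(57/14) ≈ -0.80152, f(65/14) ≈ -0.99758, f(73/14) ≈ -0.87667.
Sum = Δt · [f(25/14) + f(33/14) + f(41/14) + ...].
Sum ≈ -0.64670.

-0.64670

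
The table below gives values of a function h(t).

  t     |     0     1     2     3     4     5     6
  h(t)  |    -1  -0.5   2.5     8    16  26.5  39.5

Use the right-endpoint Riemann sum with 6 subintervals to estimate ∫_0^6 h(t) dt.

92

Δt = 1.
Sum = 1·[(-0.5) + 2.5 + 8 + 16 + 26.5 + 39.5] = 92.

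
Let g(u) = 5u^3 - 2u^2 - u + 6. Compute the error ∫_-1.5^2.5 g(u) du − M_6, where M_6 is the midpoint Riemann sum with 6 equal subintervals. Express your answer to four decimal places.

Exact integral: ∫_-1.5^2.5 g(u) du ≈ 51.833333.
M_6 ≈ 51.018519.
Error ≈ 51.833333 − 51.018519 ≈ 0.8148.

0.8148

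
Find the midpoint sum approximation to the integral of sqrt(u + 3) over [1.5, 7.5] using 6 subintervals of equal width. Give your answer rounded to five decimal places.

16.32201

Δu = (7.5 − 1.5)/6 = 1.
Midpoints: 2, 3, 4, 5, 6, 7.
f(2) ≈ 2.23607, f(3) ≈ 2.44949, f(4) ≈ 2.64575, f(5) ≈ 2.82843, f(6) ≈ 3.00000, f(7) ≈ 3.16228.
Sum = Δu · [f(2) + f(3) + f(4) + ...].
Sum ≈ 16.32201.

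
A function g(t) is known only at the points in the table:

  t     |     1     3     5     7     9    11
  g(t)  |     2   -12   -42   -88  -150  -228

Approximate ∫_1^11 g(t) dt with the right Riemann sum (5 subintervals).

-1040

Δt = 2.
Sum = 2·[(-12) + (-42) + (-88) + (-150) + (-228)] = -1040.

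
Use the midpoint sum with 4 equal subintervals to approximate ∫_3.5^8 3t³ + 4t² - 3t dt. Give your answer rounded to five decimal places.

Δt = (8 − 3.5)/4 = 1.125.
Midpoints: 4.0625, 5.1875, 6.3125, 7.4375.
f(4.0625) = 1044355/4096, f(5.1875) = 2092513/4096, f(6.3125) = 3666199/4096, f(7.4375) = 5870389/4096.
Sum = Δt · [f(4.0625) + f(5.1875) + f(6.3125) + f(7.4375)].
Sum ≈ 3480.86865.

3480.86865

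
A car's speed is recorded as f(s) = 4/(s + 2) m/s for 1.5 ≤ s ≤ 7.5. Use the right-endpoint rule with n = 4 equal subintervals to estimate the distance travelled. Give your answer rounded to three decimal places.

Δs = (7.5 − 1.5)/4 = 1.5.
Right endpoints: 3, 4.5, 6, 7.5.
f(3) = 0.8, f(4.5) = 8/13, f(6) = 0.5, f(7.5) = 8/19.
Sum = Δs · [f(3) + f(4.5) + f(6) + f(7.5)].
Sum ≈ 3.505.

3.505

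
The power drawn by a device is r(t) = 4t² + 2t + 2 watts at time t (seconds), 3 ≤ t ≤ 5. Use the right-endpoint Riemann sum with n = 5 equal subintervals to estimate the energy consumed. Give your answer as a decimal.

164.48

Δt = (5 − 3)/5 = 0.4.
Right endpoints: 3.4, 3.8, 4.2, 4.6, 5.
r(3.4) = 55.04, r(3.8) = 67.36, r(4.2) = 80.96, r(4.6) = 95.84, r(5) = 112.
Sum = Δt · [r(3.4) + r(3.8) + r(4.2) + r(4.6) + r(5)].
Sum = 164.48.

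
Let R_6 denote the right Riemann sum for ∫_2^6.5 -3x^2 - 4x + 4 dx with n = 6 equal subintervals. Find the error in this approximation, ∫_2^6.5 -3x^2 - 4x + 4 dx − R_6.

Exact integral: ∫_2^6.5 f(x) dx = -325.125.
R_6 = -376.171875.
Error = -325.125 − (-376.171875) = 51.046875.

51.046875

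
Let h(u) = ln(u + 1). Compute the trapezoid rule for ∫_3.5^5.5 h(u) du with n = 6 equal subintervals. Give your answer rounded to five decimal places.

3.39773

Δu = (5.5 − 3.5)/6 = 1/3.
h(3.5) ≈ 1.50408, h(23/6) ≈ 1.57554, h(25/6) ≈ 1.64223, h(4.5) ≈ 1.70475, h(29/6) ≈ 1.76359, h(31/6) ≈ 1.81916, h(5.5) ≈ 1.87180.
T_6 = (Δu/2)·[h(u_0) + 2h(u_1) + ... + 2h(u_{5}) + h(u_6)].
Sum ≈ 3.39773.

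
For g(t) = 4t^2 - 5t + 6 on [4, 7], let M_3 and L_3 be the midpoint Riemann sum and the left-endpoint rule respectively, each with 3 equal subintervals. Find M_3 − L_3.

M_3 = 306.5.
L_3 = 251.
M_3 − L_3 = 55.5.

55.5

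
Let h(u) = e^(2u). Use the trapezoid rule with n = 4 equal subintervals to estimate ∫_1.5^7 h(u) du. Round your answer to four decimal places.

Δu = (7 − 1.5)/4 = 1.375.
h(1.5) ≈ 20.0855, h(2.875) ≈ 314.1907, h(4.25) ≈ 4914.7688, h(5.625) ≈ 76879.9198, h(7) ≈ 1202604.2842.
T_4 = (Δu/2)·[h(u_0) + 2h(u_1) + 2h(u_2) + 2h(u_3) + h(u_4)].
Sum ≈ 939703.9632.

939703.9632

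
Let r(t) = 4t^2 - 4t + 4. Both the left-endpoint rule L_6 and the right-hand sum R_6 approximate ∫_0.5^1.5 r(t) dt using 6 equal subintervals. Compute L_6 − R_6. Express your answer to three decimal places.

-0.667

L_6 ≈ 4.01852.
R_6 ≈ 4.68519.
L_6 − R_6 ≈ -0.667.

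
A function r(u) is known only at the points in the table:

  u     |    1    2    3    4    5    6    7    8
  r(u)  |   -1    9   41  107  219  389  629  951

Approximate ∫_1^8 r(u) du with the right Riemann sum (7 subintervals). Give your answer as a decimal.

2345

Δu = 1.
Sum = 1·[9 + 41 + 107 + 219 + 389 + 629 + 951] = 2345.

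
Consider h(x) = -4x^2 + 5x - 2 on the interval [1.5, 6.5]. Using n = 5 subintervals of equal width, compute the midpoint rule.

Δx = (6.5 − 1.5)/5 = 1.
Midpoints: 2, 3, 4, 5, 6.
h(2) = -8, h(3) = -23, h(4) = -46, h(5) = -77, h(6) = -116.
Sum = Δx · [h(2) + h(3) + h(4) + h(5) + h(6)].
Sum = -270.

-270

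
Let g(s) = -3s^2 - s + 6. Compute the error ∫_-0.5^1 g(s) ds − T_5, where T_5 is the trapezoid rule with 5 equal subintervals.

0.0675

Exact integral: ∫_-0.5^1 g(s) ds = 7.5.
T_5 = 7.4325.
Error = 7.5 − 7.4325 = 0.0675.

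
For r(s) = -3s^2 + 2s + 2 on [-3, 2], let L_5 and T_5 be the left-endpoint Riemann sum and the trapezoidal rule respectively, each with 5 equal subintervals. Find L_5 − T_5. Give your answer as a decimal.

L_5 = -45.
T_5 = -32.5.
L_5 − T_5 = -12.5.

-12.5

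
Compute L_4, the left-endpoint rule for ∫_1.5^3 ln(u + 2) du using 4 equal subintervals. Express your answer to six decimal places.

Δu = (3 − 1.5)/4 = 0.375.
Left endpoints: 1.5, 1.875, 2.25, 2.625.
f(1.5) ≈ 1.252763, f(1.875) ≈ 1.354546, f(2.25) ≈ 1.446919, f(2.625) ≈ 1.531476.
Sum = Δu · [f(1.5) + f(1.875) + f(2.25) + f(2.625)].
Sum ≈ 2.094639.

2.094639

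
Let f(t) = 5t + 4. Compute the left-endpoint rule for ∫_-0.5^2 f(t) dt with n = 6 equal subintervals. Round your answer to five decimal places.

Δt = (2 − (-0.5))/6 = 5/12.
Left endpoints: -0.5, -1/12, 1/3, 0.75, 7/6, 19/12.
f(-0.5) = 1.5, f(-1/12) = 43/12, f(1/3) = 17/3, f(0.75) = 7.75, f(7/6) = 59/6, f(19/12) = 143/12.
Sum = Δt · [f(-0.5) + f(-1/12) + f(1/3) + ...].
Sum ≈ 16.77083.

16.77083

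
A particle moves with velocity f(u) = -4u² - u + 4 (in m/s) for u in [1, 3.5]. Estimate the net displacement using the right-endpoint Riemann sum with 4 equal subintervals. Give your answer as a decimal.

-66.953125

Δu = (3.5 − 1)/4 = 0.625.
Right endpoints: 1.625, 2.25, 2.875, 3.5.
f(1.625) = -8.1875, f(2.25) = -18.5, f(2.875) = -31.9375, f(3.5) = -48.5.
Sum = Δu · [f(1.625) + f(2.25) + f(2.875) + f(3.5)].
Sum = -66.953125.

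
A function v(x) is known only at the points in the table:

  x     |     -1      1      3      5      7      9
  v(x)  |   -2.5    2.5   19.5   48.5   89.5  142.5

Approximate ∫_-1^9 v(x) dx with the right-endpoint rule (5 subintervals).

605

Δx = 2.
Sum = 2·[2.5 + 19.5 + 48.5 + 89.5 + 142.5] = 605.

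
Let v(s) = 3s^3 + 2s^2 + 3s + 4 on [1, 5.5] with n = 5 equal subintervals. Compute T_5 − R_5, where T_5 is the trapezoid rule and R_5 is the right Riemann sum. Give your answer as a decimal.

T_5 = 876.65625.
R_5 = 1132.3125.
T_5 − R_5 = -255.65625.

-255.65625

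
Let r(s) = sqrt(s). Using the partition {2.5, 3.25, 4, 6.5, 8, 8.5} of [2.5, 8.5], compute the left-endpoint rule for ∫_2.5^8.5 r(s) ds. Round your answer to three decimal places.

12.776

Subinterval widths: 0.75, 0.75, 2.5, 1.5, 0.5.
Left endpoints: 2.5, 3.25, 4, 6.5, 8.
r(2.5) ≈ 1.581, r(3.25) ≈ 1.803, r(4) ≈ 2.000, r(6.5) ≈ 2.550, r(8) ≈ 2.828.
Sum = Σ Δs_i · r(s_i).
Sum ≈ 12.776.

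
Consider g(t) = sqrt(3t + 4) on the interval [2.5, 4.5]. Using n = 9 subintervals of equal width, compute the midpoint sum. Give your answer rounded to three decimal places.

7.602

Δt = (4.5 − 2.5)/9 = 2/9.
Midpoints: 47/18, 17/6, 55/18, 59/18, 3.5, 67/18, 71/18, 25/6, 79/18.
g(47/18) ≈ 3.440, g(17/6) ≈ 3.536, g(55/18) ≈ 3.629, g(59/18) ≈ 3.719, g(3.5) ≈ 3.808, g(67/18) ≈ 3.894, g(71/18) ≈ 3.979, g(25/6) ≈ 4.062, g(79/18) ≈ 4.143.
Sum = Δt · [g(47/18) + g(17/6) + g(55/18) + ...].
Sum ≈ 7.602.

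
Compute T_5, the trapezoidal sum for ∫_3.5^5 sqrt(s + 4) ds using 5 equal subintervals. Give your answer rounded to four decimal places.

4.3068

Δs = (5 − 3.5)/5 = 0.3.
f(3.5) ≈ 2.7386, f(3.8) ≈ 2.7928, f(4.1) ≈ 2.8460, f(4.4) ≈ 2.8983, f(4.7) ≈ 2.9496, f(5) ≈ 3.0000.
T_5 = (Δs/2)·[f(s_0) + 2f(s_1) + ... + 2f(s_{4}) + f(s_5)].
Sum ≈ 4.3068.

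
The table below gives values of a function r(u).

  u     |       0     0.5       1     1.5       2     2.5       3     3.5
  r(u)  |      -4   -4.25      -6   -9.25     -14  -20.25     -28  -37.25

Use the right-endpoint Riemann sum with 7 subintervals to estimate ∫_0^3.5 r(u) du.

Δu = 0.5.
Sum = 0.5·[(-4.25) + (-6) + (-9.25) + (-14) + (-20.25) + (-28) + (-37.25)] = -59.5.

-59.5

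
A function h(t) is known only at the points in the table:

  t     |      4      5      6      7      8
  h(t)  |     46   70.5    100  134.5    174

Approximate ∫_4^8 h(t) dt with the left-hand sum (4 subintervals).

351

Δt = 1.
Sum = 1·[46 + 70.5 + 100 + 134.5] = 351.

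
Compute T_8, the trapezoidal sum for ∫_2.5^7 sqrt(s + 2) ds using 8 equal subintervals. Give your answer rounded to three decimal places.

Δs = (7 − 2.5)/8 = 0.5625.
f(2.5) ≈ 2.121, f(3.0625) ≈ 2.250, f(3.625) ≈ 2.372, f(4.1875) ≈ 2.487, f(4.75) ≈ 2.598, f(5.3125) ≈ 2.704, f(5.875) ≈ 2.806, f(6.4375) ≈ 2.905, f(7) ≈ 3.000.
T_8 = (Δs/2)·[f(s_0) + 2f(s_1) + ... + 2f(s_{7}) + f(s_8)].
Sum ≈ 11.634.

11.634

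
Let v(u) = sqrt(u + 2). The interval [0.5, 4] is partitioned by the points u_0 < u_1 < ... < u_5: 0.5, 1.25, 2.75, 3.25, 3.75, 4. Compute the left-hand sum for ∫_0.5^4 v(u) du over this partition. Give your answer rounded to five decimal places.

6.72487

Subinterval widths: 0.75, 1.5, 0.5, 0.5, 0.25.
Left endpoints: 0.5, 1.25, 2.75, 3.25, 3.75.
v(0.5) ≈ 1.58114, v(1.25) ≈ 1.80278, v(2.75) ≈ 2.17945, v(3.25) ≈ 2.29129, v(3.75) ≈ 2.39792.
Sum = Σ Δu_i · v(u_i).
Sum ≈ 6.72487.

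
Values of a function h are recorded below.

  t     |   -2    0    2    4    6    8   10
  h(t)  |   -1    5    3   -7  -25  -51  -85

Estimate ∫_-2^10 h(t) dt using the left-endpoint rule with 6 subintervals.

-152

Δt = 2.
Sum = 2·[(-1) + 5 + 3 + (-7) + (-25) + (-51)] = -152.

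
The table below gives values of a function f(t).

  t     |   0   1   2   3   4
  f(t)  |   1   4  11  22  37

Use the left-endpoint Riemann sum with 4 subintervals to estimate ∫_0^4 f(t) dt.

38

Δt = 1.
Sum = 1·[1 + 4 + 11 + 22] = 38.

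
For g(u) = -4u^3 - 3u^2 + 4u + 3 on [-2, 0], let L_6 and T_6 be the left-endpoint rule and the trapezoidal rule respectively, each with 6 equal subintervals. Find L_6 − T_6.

2

L_6 ≈ 8.33333.
T_6 ≈ 6.33333.
L_6 − T_6 = 2.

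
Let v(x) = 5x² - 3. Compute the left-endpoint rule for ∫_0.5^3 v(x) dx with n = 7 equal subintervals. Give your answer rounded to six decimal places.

29.744898

Δx = (3 − 0.5)/7 = 5/14.
Left endpoints: 0.5, 6/7, 17/14, 11/7, 27/14, 16/7, 37/14.
v(0.5) = -1.75, v(6/7) = 33/49, v(17/14) = 857/196, v(11/7) = 458/49, v(27/14) = 3057/196, v(16/7) = 1133/49, v(37/14) = 6257/196.
Sum = Δx · [v(0.5) + v(6/7) + v(17/14) + ...].
Sum ≈ 29.744898.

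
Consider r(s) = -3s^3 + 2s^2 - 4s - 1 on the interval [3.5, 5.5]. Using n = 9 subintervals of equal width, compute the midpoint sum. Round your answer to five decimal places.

-529.09979

Δs = (5.5 − 3.5)/9 = 2/9.
Midpoints: 65/18, 23/6, 73/18, 77/18, 4.5, 85/18, 89/18, 31/6, 97/18.
r(65/18) = -253949/1944, r(23/6) = -11227/72, r(73/18) = -358549/1944, r(77/18) = -420593/1944, r(4.5) = -251.875, r(85/18) = -566089/1944, r(89/18) = -650309/1944, r(31/6) = -9169/24, r(97/18) = -843613/1944.
Sum = Δs · [r(65/18) + r(23/6) + r(73/18) + ...].
Sum ≈ -529.09979.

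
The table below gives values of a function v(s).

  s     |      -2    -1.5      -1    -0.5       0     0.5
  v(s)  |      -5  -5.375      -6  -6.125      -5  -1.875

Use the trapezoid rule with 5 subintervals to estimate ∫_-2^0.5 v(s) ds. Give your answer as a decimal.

-12.96875

Δs = 0.5.
T_5 = (0.5/2)·[(-5) + 2·(-5.375) + 2·(-6) + 2·(-6.125) + 2·(-5) + (-1.875)] = -12.96875.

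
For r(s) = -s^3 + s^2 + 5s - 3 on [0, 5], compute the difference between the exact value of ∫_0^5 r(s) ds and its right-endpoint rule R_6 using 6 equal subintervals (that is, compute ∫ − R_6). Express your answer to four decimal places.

35.0116

Exact integral: ∫_0^5 r(s) ds ≈ -67.083333.
R_6 ≈ -102.094907.
Error ≈ -67.083333 − (-102.094907) ≈ 35.0116.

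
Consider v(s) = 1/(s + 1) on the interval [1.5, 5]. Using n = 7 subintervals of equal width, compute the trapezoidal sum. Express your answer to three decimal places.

0.878

Δs = (5 − 1.5)/7 = 0.5.
v(1.5) = 0.4, v(2) = 1/3, v(2.5) = 2/7, v(3) = 0.25, v(3.5) = 2/9, v(4) = 0.2, v(4.5) = 2/11, v(5) = 1/6.
T_7 = (Δs/2)·[v(s_0) + 2v(s_1) + ... + 2v(s_{6}) + v(s_7)].
Sum ≈ 0.878.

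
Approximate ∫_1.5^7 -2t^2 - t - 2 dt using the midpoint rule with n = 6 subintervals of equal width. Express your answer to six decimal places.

-260.021412

Δt = (7 − 1.5)/6 = 11/12.
Midpoints: 47/24, 2.875, 91/24, 113/24, 5.625, 157/24.
f(47/24) = -3349/288, f(2.875) = -21.40625, f(91/24) = -9949/288, f(113/24) = -14701/288, f(5.625) = -70.90625, f(157/24) = -27109/288.
Sum = Δt · [f(47/24) + f(2.875) + f(91/24) + ...].
Sum ≈ -260.021412.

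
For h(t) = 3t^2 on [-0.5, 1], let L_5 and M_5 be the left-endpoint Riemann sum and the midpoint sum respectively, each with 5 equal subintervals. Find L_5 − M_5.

-0.23625

L_5 = 0.855.
M_5 = 1.09125.
L_5 − M_5 = -0.23625.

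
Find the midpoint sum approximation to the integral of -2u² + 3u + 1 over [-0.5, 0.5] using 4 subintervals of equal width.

Δu = (0.5 − (-0.5))/4 = 0.25.
Midpoints: -0.375, -0.125, 0.125, 0.375.
f(-0.375) = -0.40625, f(-0.125) = 0.59375, f(0.125) = 1.34375, f(0.375) = 1.84375.
Sum = Δu · [f(-0.375) + f(-0.125) + f(0.125) + f(0.375)].
Sum = 0.84375.

0.84375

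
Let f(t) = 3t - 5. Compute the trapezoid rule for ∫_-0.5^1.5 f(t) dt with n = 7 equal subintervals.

Δt = (1.5 − (-0.5))/7 = 2/7.
f(-0.5) = -6.5, f(-3/14) = -79/14, f(1/14) = -67/14, f(5/14) = -55/14, f(9/14) = -43/14, f(13/14) = -31/14, f(17/14) = -19/14, f(1.5) = -0.5.
T_7 = (Δt/2)·[f(t_0) + 2f(t_1) + ... + 2f(t_{6}) + f(t_7)].
Sum = -7.

-7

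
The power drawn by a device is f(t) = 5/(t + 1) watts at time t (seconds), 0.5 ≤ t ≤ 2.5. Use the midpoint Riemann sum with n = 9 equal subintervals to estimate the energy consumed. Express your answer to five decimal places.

Δt = (2.5 − 0.5)/9 = 2/9.
Midpoints: 11/18, 5/6, 19/18, 23/18, 1.5, 31/18, 35/18, 13/6, 43/18.
f(11/18) = 90/29, f(5/6) = 30/11, f(19/18) = 90/37, f(23/18) = 90/41, f(1.5) = 2, f(31/18) = 90/49, f(35/18) = 90/53, f(13/6) = 30/19, f(43/18) = 90/61.
Sum = Δt · [f(11/18) + f(5/6) + f(19/18) + ...].
Sum ≈ 4.23277.

4.23277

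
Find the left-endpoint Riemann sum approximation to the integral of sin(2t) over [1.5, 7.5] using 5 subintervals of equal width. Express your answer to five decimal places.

Δt = (7.5 − 1.5)/5 = 1.2.
Left endpoints: 1.5, 2.7, 3.9, 5.1, 6.3.
f(1.5) ≈ 0.14112, f(2.7) ≈ -0.77276, f(3.9) ≈ 0.99854, f(5.1) ≈ -0.69987, f(6.3) ≈ 0.03362.
Sum = Δt · [f(1.5) + f(2.7) + f(3.9) + f(5.1) + f(6.3)].
Sum ≈ -0.35922.

-0.35922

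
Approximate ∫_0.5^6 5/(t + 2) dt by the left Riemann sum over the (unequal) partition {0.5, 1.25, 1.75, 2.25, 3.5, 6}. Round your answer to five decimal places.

6.67921

Subinterval widths: 0.75, 0.5, 0.5, 1.25, 2.5.
Left endpoints: 0.5, 1.25, 1.75, 2.25, 3.5.
f(0.5) = 2, f(1.25) = 20/13, f(1.75) = 4/3, f(2.25) = 20/17, f(3.5) = 10/11.
Sum = Σ Δt_i · f(t_i).
Sum ≈ 6.67921.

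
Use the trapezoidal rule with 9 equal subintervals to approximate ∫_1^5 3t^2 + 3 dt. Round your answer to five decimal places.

Δt = (5 − 1)/9 = 4/9.
f(1) = 6, f(13/9) = 250/27, f(17/9) = 370/27, f(7/3) = 58/3, f(25/9) = 706/27, f(29/9) = 922/27, f(11/3) = 130/3, f(37/9) = 1450/27, f(41/9) = 1762/27, f(5) = 78.
T_9 = (Δt/2)·[f(t_0) + 2f(t_1) + ... + 2f(t_{8}) + f(t_9)].
Sum ≈ 136.39506.

136.39506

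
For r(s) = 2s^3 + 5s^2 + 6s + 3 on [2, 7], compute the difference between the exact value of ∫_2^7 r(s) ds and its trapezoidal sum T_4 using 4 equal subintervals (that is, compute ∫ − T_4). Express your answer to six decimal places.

Exact integral: ∫_2^7 r(s) ds ≈ 1900.83333333.
T_4 = 1942.5.
Error ≈ 1900.83333333 − 1942.5 ≈ -41.666667.

-41.666667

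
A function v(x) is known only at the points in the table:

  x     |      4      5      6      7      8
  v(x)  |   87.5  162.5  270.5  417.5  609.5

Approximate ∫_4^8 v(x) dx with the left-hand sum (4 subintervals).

938

Δx = 1.
Sum = 1·[87.5 + 162.5 + 270.5 + 417.5] = 938.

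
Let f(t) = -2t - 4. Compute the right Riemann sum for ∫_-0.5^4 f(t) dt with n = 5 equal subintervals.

Δt = (4 − (-0.5))/5 = 0.9.
Right endpoints: 0.4, 1.3, 2.2, 3.1, 4.
f(0.4) = -4.8, f(1.3) = -6.6, f(2.2) = -8.4, f(3.1) = -10.2, f(4) = -12.
Sum = Δt · [f(0.4) + f(1.3) + f(2.2) + f(3.1) + f(4)].
Sum = -37.8.

-37.8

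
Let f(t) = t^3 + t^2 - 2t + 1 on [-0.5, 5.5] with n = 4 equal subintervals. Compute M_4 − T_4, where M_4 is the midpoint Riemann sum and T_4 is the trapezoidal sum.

-28.6875

M_4 = 250.6875.
T_4 = 279.375.
M_4 − T_4 = -28.6875.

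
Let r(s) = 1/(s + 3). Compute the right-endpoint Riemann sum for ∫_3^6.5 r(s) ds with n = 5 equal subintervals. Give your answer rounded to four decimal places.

Δs = (6.5 − 3)/5 = 0.7.
Right endpoints: 3.7, 4.4, 5.1, 5.8, 6.5.
r(3.7) = 10/67, r(4.4) = 5/37, r(5.1) = 10/81, r(5.8) = 5/44, r(6.5) = 2/19.
Sum = Δs · [r(3.7) + r(4.4) + r(5.1) + r(5.8) + r(6.5)].
Sum ≈ 0.4387.

0.4387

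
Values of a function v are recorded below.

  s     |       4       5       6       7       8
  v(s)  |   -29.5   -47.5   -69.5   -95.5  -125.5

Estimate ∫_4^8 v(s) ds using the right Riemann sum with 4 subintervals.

Δs = 1.
Sum = 1·[(-47.5) + (-69.5) + (-95.5) + (-125.5)] = -338.

-338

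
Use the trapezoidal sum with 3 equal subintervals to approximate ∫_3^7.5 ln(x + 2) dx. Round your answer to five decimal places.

8.82241

Δx = (7.5 − 3)/3 = 1.5.
f(3) ≈ 1.60944, f(4.5) ≈ 1.87180, f(6) ≈ 2.07944, f(7.5) ≈ 2.25129.
T_3 = (Δx/2)·[f(x_0) + 2f(x_1) + 2f(x_2) + f(x_3)].
Sum ≈ 8.82241.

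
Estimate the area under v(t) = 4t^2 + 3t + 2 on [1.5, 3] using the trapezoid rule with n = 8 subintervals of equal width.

44.66015625

Δt = (3 − 1.5)/8 = 0.1875.
v(1.5) = 15.5, v(1.6875) = 18.453125, v(1.875) = 21.6875, v(2.0625) = 25.203125, v(2.25) = 29, v(2.4375) = 33.078125, v(2.625) = 37.4375, v(2.8125) = 42.078125, v(3) = 47.
T_8 = (Δt/2)·[v(t_0) + 2v(t_1) + ... + 2v(t_{7}) + v(t_8)].
Sum = 44.66015625.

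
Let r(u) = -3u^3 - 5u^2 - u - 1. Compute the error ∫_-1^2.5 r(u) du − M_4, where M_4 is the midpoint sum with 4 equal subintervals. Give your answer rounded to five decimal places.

-2.62386

Exact integral: ∫_-1^2.5 r(u) du ≈ -62.3802083.
M_4 ≈ -59.7563477.
Error ≈ -62.3802083 − (-59.7563477) ≈ -2.62386.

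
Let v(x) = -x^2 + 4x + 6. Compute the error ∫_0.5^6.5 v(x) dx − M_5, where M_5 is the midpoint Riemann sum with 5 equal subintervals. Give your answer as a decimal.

Exact integral: ∫_0.5^6.5 v(x) dx = 28.5.
M_5 = 29.22.
Error = 28.5 − 29.22 = -0.72.

-0.72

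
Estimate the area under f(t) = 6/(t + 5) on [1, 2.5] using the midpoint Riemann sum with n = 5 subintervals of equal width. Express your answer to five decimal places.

Δt = (2.5 − 1)/5 = 0.3.
Midpoints: 1.15, 1.45, 1.75, 2.05, 2.35.
f(1.15) = 40/41, f(1.45) = 40/43, f(1.75) = 8/9, f(2.05) = 40/47, f(2.35) = 40/49.
Sum = Δt · [f(1.15) + f(1.45) + f(1.75) + f(2.05) + f(2.35)].
Sum ≈ 1.33864.

1.33864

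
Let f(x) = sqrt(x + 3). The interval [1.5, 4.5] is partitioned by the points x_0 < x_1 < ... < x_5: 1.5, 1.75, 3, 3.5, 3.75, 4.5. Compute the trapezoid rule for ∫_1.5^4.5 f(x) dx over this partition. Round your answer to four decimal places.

7.3251

Subinterval widths: 0.25, 1.25, 0.5, 0.25, 0.75.
f(1.5) ≈ 2.1213, f(1.75) ≈ 2.1794, f(3) ≈ 2.4495, f(3.5) ≈ 2.5495, f(3.75) ≈ 2.5981, f(4.5) ≈ 2.7386.
On each subinterval the trapezoid contributes (Δx_i/2)·[f(x_{i-1}) + f(x_i)].
Sum ≈ 7.3251.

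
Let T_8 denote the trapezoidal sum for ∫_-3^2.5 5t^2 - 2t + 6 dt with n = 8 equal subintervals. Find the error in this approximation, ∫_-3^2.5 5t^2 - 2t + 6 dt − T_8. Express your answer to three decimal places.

-2.166

Exact integral: ∫_-3^2.5 f(t) dt ≈ 106.79167.
T_8 ≈ 108.95801.
Error ≈ 106.79167 − 108.95801 ≈ -2.166.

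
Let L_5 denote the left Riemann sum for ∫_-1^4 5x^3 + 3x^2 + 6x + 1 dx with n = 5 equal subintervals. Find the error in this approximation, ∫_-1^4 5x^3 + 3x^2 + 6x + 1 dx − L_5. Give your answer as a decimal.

178.75

Exact integral: ∫_-1^4 f(x) dx = 433.75.
L_5 = 255.
Error = 433.75 − 255 = 178.75.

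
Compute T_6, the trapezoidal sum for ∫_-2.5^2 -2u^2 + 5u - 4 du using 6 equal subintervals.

-40.21875

Δu = (2 − (-2.5))/6 = 0.75.
f(-2.5) = -29, f(-1.75) = -18.875, f(-1) = -11, f(-0.25) = -5.375, f(0.5) = -2, f(1.25) = -0.875, f(2) = -2.
T_6 = (Δu/2)·[f(u_0) + 2f(u_1) + ... + 2f(u_{5}) + f(u_6)].
Sum = -40.21875.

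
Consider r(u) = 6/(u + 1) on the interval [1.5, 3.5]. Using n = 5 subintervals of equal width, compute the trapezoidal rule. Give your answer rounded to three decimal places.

Δu = (3.5 − 1.5)/5 = 0.4.
r(1.5) = 2.4, r(1.9) = 60/29, r(2.3) = 20/11, r(2.7) = 60/37, r(3.1) = 60/41, r(3.5) = 4/3.
T_5 = (Δu/2)·[r(u_0) + 2r(u_1) + ... + 2r(u_{4}) + r(u_5)].
Sum ≈ 3.536.

3.536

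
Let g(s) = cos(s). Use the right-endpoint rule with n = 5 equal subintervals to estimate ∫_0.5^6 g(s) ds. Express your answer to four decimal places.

Δs = (6 − 0.5)/5 = 1.1.
Right endpoints: 1.6, 2.7, 3.8, 4.9, 6.
g(1.6) ≈ -0.0292, g(2.7) ≈ -0.9041, g(3.8) ≈ -0.7910, g(4.9) ≈ 0.1865, g(6) ≈ 0.9602.
Sum = Δs · [g(1.6) + g(2.7) + g(3.8) + g(4.9) + g(6)].
Sum ≈ -0.6353.

-0.6353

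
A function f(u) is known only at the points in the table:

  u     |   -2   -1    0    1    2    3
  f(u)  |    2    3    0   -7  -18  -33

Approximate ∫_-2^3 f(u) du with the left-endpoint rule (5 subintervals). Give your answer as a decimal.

Δu = 1.
Sum = 1·[2 + 3 + 0 + (-7) + (-18)] = -20.

-20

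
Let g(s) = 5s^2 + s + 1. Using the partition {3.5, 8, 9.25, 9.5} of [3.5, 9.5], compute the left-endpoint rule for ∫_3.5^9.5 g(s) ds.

816.640625

Subinterval widths: 4.5, 1.25, 0.25.
Left endpoints: 3.5, 8, 9.25.
g(3.5) = 65.75, g(8) = 329, g(9.25) = 438.0625.
Sum = Σ Δs_i · g(s_i).
Sum = 816.640625.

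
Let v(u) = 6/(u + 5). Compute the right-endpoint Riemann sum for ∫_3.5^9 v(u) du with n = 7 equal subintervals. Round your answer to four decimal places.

Δu = (9 − 3.5)/7 = 11/14.
Right endpoints: 30/7, 71/14, 41/7, 93/14, 52/7, 115/14, 9.
v(30/7) = 42/65, v(71/14) = 28/47, v(41/7) = 21/38, v(93/14) = 84/163, v(52/7) = 14/29, v(115/14) = 84/185, v(9) = 3/7.
Sum = Δu · [v(30/7) + v(71/14) + v(41/7) + ...].
Sum ≈ 2.8877.

2.8877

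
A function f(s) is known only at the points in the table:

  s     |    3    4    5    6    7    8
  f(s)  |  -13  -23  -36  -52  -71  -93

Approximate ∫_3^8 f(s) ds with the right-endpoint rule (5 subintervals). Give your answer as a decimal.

-275

Δs = 1.
Sum = 1·[(-23) + (-36) + (-52) + (-71) + (-93)] = -275.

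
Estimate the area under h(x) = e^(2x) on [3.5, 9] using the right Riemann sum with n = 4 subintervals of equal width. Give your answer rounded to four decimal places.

Δx = (9 − 3.5)/4 = 1.375.
Right endpoints: 4.875, 6.25, 7.625, 9.
h(4.875) ≈ 17154.2288, h(6.25) ≈ 268337.2865, h(7.625) ≈ 4197501.3938, h(9) ≈ 65659969.1373.
Sum = Δx · [h(4.875) + h(6.25) + h(7.625) + h(9)].
Sum ≈ 96446572.8139.

96446572.8139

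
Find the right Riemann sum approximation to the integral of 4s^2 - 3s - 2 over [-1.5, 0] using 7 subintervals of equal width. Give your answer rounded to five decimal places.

3.47449

Δs = (0 − (-1.5))/7 = 3/14.
Right endpoints: -9/7, -15/14, -6/7, -9/14, -3/7, -3/14, 0.
f(-9/7) = 415/49, f(-15/14) = 569/98, f(-6/7) = 172/49, f(-9/14) = 155/98, f(-3/7) = 1/49, f(-3/14) = -115/98, f(0) = -2.
Sum = Δs · [f(-9/7) + f(-15/14) + f(-6/7) + ...].
Sum ≈ 3.47449.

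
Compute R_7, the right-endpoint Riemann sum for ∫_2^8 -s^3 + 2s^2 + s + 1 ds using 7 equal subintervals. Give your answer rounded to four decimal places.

Δs = (8 − 2)/7 = 6/7.
Right endpoints: 20/7, 26/7, 32/7, 38/7, 44/7, 50/7, 8.
f(20/7) = -1077/343, f(26/7) = -6495/343, f(32/7) = -16521/343, f(38/7) = -32451/343, f(44/7) = -55581/343, f(50/7) = -87207/343, f(8) = -375.
Sum = Δs · [f(20/7) + f(26/7) + f(32/7) + ...].
Sum ≈ -819.5510.

-819.5510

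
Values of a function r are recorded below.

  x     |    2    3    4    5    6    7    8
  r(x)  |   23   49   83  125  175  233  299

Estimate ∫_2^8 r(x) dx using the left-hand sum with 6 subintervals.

688

Δx = 1.
Sum = 1·[23 + 49 + 83 + 125 + 175 + 233] = 688.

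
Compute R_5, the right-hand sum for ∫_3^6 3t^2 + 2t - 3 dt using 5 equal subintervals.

233.64

Δt = (6 − 3)/5 = 0.6.
Right endpoints: 3.6, 4.2, 4.8, 5.4, 6.
f(3.6) = 43.08, f(4.2) = 58.32, f(4.8) = 75.72, f(5.4) = 95.28, f(6) = 117.
Sum = Δt · [f(3.6) + f(4.2) + f(4.8) + f(5.4) + f(6)].
Sum = 233.64.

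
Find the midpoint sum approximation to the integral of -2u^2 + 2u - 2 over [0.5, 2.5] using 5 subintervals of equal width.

-8.28

Δu = (2.5 − 0.5)/5 = 0.4.
Midpoints: 0.7, 1.1, 1.5, 1.9, 2.3.
f(0.7) = -1.58, f(1.1) = -2.22, f(1.5) = -3.5, f(1.9) = -5.42, f(2.3) = -7.98.
Sum = Δu · [f(0.7) + f(1.1) + f(1.5) + f(1.9) + f(2.3)].
Sum = -8.28.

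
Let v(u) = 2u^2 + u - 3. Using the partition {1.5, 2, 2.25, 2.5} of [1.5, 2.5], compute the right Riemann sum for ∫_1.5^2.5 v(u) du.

Subinterval widths: 0.5, 0.25, 0.25.
Right endpoints: 2, 2.25, 2.5.
v(2) = 7, v(2.25) = 9.375, v(2.5) = 12.
Sum = Σ Δu_i · v(u_i).
Sum = 8.84375.

8.84375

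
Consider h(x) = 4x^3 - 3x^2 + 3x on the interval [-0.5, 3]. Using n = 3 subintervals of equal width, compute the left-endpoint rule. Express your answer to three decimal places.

22.361

Δx = (3 − (-0.5))/3 = 7/6.
Left endpoints: -0.5, 2/3, 11/6.
h(-0.5) = -2.75, h(2/3) = 50/27, h(11/6) = 2167/108.
Sum = Δx · [h(-0.5) + h(2/3) + h(11/6)].
Sum ≈ 22.361.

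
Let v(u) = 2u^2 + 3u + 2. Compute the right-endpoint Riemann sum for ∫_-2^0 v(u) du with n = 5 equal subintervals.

Δu = (0 − (-2))/5 = 0.4.
Right endpoints: -1.6, -1.2, -0.8, -0.4, 0.
v(-1.6) = 2.32, v(-1.2) = 1.28, v(-0.8) = 0.88, v(-0.4) = 1.12, v(0) = 2.
Sum = Δu · [v(-1.6) + v(-1.2) + v(-0.8) + v(-0.4) + v(0)].
Sum = 3.04.

3.04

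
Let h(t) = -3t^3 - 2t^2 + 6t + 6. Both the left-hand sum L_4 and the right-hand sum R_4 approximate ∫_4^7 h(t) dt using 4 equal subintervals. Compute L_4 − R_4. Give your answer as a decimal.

663.75

L_4 = -1360.359375.
R_4 = -2024.109375.
L_4 − R_4 = 663.75.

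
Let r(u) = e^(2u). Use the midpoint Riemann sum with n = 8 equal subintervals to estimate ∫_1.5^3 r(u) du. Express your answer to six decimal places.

Δu = (3 − 1.5)/8 = 0.1875.
Midpoints: 1.59375, 1.78125, 1.96875, 2.15625, 2.34375, 2.53125, 2.71875, 2.90625.
r(1.59375) ≈ 24.227782, r(1.78125) ≈ 35.251215, r(1.96875) ≈ 51.290215, r(2.15625) ≈ 74.626823, r(2.34375) ≈ 108.581387, r(2.53125) ≈ 157.984985, r(2.71875) ≈ 229.866798, r(2.90625) ≈ 334.454217.
Sum = Δu · [r(1.59375) + r(1.78125) + r(1.96875) + ...].
Sum ≈ 190.553142.

190.553142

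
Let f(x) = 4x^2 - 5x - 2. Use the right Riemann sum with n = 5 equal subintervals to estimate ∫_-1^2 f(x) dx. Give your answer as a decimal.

-1.68

Δx = (2 − (-1))/5 = 0.6.
Right endpoints: -0.4, 0.2, 0.8, 1.4, 2.
f(-0.4) = 0.64, f(0.2) = -2.84, f(0.8) = -3.44, f(1.4) = -1.16, f(2) = 4.
Sum = Δx · [f(-0.4) + f(0.2) + f(0.8) + f(1.4) + f(2)].
Sum = -1.68.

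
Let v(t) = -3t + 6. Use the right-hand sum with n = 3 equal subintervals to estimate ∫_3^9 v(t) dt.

-90

Δt = (9 − 3)/3 = 2.
Right endpoints: 5, 7, 9.
v(5) = -9, v(7) = -15, v(9) = -21.
Sum = Δt · [v(5) + v(7) + v(9)].
Sum = -90.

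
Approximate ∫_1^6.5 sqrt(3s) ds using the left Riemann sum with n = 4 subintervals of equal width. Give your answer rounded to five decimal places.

16.05521

Δs = (6.5 − 1)/4 = 1.375.
Left endpoints: 1, 2.375, 3.75, 5.125.
f(1) ≈ 1.73205, f(2.375) ≈ 2.66927, f(3.75) ≈ 3.35410, f(5.125) ≈ 3.92110.
Sum = Δs · [f(1) + f(2.375) + f(3.75) + f(5.125)].
Sum ≈ 16.05521.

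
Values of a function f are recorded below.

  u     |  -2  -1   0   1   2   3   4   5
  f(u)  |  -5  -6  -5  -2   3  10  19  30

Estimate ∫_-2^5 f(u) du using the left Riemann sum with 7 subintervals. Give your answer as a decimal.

Δu = 1.
Sum = 1·[(-5) + (-6) + (-5) + (-2) + 3 + 10 + 19] = 14.

14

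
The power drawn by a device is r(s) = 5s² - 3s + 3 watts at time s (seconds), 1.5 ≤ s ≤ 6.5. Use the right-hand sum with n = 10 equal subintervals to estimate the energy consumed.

Δs = (6.5 − 1.5)/10 = 0.5.
Right endpoints: 2, 2.5, 3, 3.5, 4, 4.5, 5, 5.5, 6, 6.5.
r(2) = 17, r(2.5) = 26.75, r(3) = 39, r(3.5) = 53.75, r(4) = 71, r(4.5) = 90.75, r(5) = 113, r(5.5) = 137.75, r(6) = 165, r(6.5) = 194.75.
Sum = Δs · [r(2) + r(2.5) + r(3) + ...].
Sum = 454.375.

454.375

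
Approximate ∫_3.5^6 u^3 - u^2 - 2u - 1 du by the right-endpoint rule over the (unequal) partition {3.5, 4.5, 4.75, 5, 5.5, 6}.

Subinterval widths: 1, 0.25, 0.25, 0.5, 0.5.
Right endpoints: 4.5, 4.75, 5, 5.5, 6.
f(4.5) = 60.875, f(4.75) = 74.109375, f(5) = 89, f(5.5) = 124.125, f(6) = 167.
Sum = Σ Δu_i · f(u_i).
Sum = 247.21484375.

247.21484375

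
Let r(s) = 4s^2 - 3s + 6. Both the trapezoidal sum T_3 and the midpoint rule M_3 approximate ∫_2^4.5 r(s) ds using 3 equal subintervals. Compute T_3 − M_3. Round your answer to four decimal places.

1.7361

T_3 ≈ 102.615741.
M_3 ≈ 100.879630.
T_3 − M_3 ≈ 1.7361.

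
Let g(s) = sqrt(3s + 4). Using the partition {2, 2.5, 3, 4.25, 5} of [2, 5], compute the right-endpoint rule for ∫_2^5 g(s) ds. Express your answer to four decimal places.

11.8834

Subinterval widths: 0.5, 0.5, 1.25, 0.75.
Right endpoints: 2.5, 3, 4.25, 5.
g(2.5) ≈ 3.3912, g(3) ≈ 3.6056, g(4.25) ≈ 4.0927, g(5) ≈ 4.3589.
Sum = Σ Δs_i · g(s_i).
Sum ≈ 11.8834.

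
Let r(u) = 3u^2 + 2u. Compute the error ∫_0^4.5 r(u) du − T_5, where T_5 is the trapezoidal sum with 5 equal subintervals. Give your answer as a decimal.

-1.8225

Exact integral: ∫_0^4.5 r(u) du = 111.375.
T_5 = 113.1975.
Error = 111.375 − 113.1975 = -1.8225.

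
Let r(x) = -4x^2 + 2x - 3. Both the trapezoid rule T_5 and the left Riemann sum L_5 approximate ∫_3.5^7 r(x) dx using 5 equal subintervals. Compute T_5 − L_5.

T_5 = -375.06.
L_5 = -326.06.
T_5 − L_5 = -49.

-49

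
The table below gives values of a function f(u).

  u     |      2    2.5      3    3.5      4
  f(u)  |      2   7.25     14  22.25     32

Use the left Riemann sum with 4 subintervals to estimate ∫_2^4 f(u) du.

22.75

Δu = 0.5.
Sum = 0.5·[2 + 7.25 + 14 + 22.25] = 22.75.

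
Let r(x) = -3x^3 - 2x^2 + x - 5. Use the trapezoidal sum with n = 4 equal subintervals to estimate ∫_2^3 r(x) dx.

Δx = (3 − 2)/4 = 0.25.
r(2) = -35, r(2.25) = -47.046875, r(2.5) = -61.875, r(2.75) = -79.765625, r(3) = -101.
T_4 = (Δx/2)·[r(x_0) + 2r(x_1) + 2r(x_2) + 2r(x_3) + r(x_4)].
Sum = -64.171875.

-64.171875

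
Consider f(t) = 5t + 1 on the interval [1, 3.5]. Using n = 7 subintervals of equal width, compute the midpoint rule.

Δt = (3.5 − 1)/7 = 5/14.
Midpoints: 33/28, 43/28, 53/28, 2.25, 73/28, 83/28, 93/28.
f(33/28) = 193/28, f(43/28) = 243/28, f(53/28) = 293/28, f(2.25) = 12.25, f(73/28) = 393/28, f(83/28) = 443/28, f(93/28) = 493/28.
Sum = Δt · [f(33/28) + f(43/28) + f(53/28) + ...].
Sum = 30.625.

30.625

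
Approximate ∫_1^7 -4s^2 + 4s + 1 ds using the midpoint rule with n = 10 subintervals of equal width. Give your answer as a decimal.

Δs = (7 − 1)/10 = 0.6.
Midpoints: 1.3, 1.9, 2.5, 3.1, 3.7, 4.3, 4.9, 5.5, 6.1, 6.7.
f(1.3) = -0.56, f(1.9) = -5.84, f(2.5) = -14, f(3.1) = -25.04, f(3.7) = -38.96, f(4.3) = -55.76, f(4.9) = -75.44, f(5.5) = -98, f(6.1) = -123.44, f(6.7) = -151.76.
Sum = Δs · [f(1.3) + f(1.9) + f(2.5) + ...].
Sum = -353.28.

-353.28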